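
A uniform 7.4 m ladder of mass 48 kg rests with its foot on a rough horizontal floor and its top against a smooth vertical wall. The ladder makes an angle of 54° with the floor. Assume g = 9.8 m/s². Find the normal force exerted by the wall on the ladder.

Torques about the foot: N_wall · 7.4 sin 54° = 48×9.8×3.7 cos 54° → N_wall = 170.88 N.

N_wall ≈ 171 N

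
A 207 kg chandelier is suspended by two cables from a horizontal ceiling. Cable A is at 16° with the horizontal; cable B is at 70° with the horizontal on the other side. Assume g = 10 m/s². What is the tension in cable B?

T_B ≈ 1990 N

Weight W = 207 × 10 = 2070 N acts straight down.
Horizontal: T_A cos 16° = T_B cos 70°  →  T_A = 0.3558 T_B.
Vertical: T_A sin 16° + T_B sin 70° = 2070.
Substituting the horizontal relation into the vertical equation gives 1.038 T_B = 2070, so T_B = 1995 N.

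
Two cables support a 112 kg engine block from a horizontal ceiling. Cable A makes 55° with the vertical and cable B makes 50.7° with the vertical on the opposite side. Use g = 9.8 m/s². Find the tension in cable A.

Angles from the horizontal: cable A is 90° − 55° = 35°, cable B is 90° − 50.7° = 39.3°.
Weight W = 112 × 9.8 = 1098 N acts straight down.
Horizontal: T_A cos 35° = T_B cos 39.3°  →  T_B = 1.059 T_A.
Vertical: T_A sin 35° + T_B sin 39.3° = 1098.
Substituting the horizontal relation into the vertical equation gives 1.244 T_A = 1098, so T_A = 882.3 N.

T_A ≈ 882 N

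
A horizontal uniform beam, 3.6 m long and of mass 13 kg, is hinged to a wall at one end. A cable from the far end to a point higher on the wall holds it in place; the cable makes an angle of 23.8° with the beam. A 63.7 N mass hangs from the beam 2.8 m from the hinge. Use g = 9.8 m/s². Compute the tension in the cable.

Take torques about the hinge: T sin 23.8° · 3.6 = 13×9.8×1.8 + 63.7×2.8 = 407.68 N·m.
So T = 407.68 / (0.4035 × 3.6) = 280.62 N.

T ≈ 281 N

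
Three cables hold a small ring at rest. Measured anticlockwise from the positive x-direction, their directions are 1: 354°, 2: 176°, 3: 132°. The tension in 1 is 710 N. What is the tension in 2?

T_2 ≈ 684 N

Resolve: ΣF_x = 710 cos 354° + T_2 cos 176° + T_3 cos 132° = 0.
        ΣF_y = 710 sin 354° + T_2 sin 176° + T_3 sin 132° = 0.
The known terms sum to (706.1, -74.22) N, so -0.9976 T_2 − 0.6691 T_3 = -706.1 and 0.0698 T_2 + 0.7431 T_3 = 74.22.
Solving simultaneously: T_2 = 683.9 N, T_3 = 35.67 N.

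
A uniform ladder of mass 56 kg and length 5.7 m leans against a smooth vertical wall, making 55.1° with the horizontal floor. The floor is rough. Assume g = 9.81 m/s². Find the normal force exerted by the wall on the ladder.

Torques about the foot: N_wall · 5.7 sin 55.1° = 56×9.81×2.85 cos 55.1° → N_wall = 191.62 N.

N_wall ≈ 192 N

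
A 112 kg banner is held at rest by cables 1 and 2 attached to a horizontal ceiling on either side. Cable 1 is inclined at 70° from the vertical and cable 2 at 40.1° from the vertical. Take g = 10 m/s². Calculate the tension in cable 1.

Angles from the horizontal: cable 1 is 90° − 70° = 20°, cable 2 is 90° − 40.1° = 49.9°.
Weight W = 112 × 10 = 1120 N acts straight down.
Horizontal: T_1 cos 20° = T_2 cos 49.9°  →  T_2 = 1.459 T_1.
Vertical: T_1 sin 20° + T_2 sin 49.9° = 1120.
Substituting the horizontal relation into the vertical equation gives 1.458 T_1 = 1120, so T_1 = 768.2 N.

T_1 ≈ 768 N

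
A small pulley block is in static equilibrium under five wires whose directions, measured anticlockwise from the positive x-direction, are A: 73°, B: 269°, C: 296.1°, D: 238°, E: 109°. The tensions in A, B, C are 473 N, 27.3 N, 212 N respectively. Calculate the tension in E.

Resolve: ΣF_x = 473 cos 73° + 27.3 cos 269° + 212 cos 296.1° + T_D cos 238° + T_E cos 109° = 0.
        ΣF_y = 473 sin 73° + 27.3 sin 269° + 212 sin 296.1° + T_D sin 238° + T_E sin 109° = 0.
The known terms sum to (231.1, 234.7) N, so -0.5299 T_D − 0.3256 T_E = -231.1 and -0.8480 T_D + 0.9455 T_E = -234.7.
Solving simultaneously: T_D = 379.5 N, T_E = 92.16 N.

T_E ≈ 92.2 N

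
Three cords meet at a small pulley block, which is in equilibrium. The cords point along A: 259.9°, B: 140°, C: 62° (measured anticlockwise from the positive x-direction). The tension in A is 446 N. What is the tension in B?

T_B ≈ 140 N

Resolve: ΣF_x = 446 cos 259.9° + T_B cos 140° + T_C cos 62° = 0.
        ΣF_y = 446 sin 259.9° + T_B sin 140° + T_C sin 62° = 0.
The known terms sum to (-78.21, -439.1) N, so -0.7660 T_B + 0.4695 T_C = 78.21 and 0.6428 T_B + 0.8829 T_C = 439.1.
Solving simultaneously: T_B = 140.1 N, T_C = 395.3 N.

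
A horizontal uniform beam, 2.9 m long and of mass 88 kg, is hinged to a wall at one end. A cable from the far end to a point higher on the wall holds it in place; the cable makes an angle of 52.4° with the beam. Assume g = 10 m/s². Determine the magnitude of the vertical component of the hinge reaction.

|H_y| ≈ 440 N

Take torques about the hinge: T sin 52.4° · 2.9 = 88×10×1.45 = 1276 N·m.
So T = 1276 / (0.7923 × 2.9) = 555.35 N.
ΣF_y = 0: H_y = (88×10) − T sin 52.4° = 880 − 440 = 440 N.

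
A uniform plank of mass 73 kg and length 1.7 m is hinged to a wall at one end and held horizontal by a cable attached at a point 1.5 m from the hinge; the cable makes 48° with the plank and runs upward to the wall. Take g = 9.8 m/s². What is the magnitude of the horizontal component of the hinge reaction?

Take torques about the hinge: T sin 48° · 1.5 = 73×9.8×0.85 = 608.09 N·m.
So T = 608.09 / (0.7431 × 1.5) = 545.51 N.
ΣF_x = 0: H_x = T cos 48° = 365.02 N.

H_x ≈ 365 N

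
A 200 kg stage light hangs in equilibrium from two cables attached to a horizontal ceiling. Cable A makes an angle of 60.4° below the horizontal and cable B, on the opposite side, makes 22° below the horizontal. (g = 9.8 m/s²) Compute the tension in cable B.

T_B ≈ 977 N

Weight W = 200 × 9.8 = 1960 N acts straight down.
Horizontal: T_A cos 60.4° = T_B cos 22°  →  T_A = 1.877 T_B.
Vertical: T_A sin 60.4° + T_B sin 22° = 1960.
Substituting the horizontal relation into the vertical equation gives 2.007 T_B = 1960, so T_B = 976.7 N.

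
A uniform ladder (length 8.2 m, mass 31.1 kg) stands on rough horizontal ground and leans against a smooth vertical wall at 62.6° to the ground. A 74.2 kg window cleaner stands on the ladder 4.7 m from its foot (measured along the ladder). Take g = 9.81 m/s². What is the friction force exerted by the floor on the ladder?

f ≈ 295 N

Torques about the foot: N_wall · 8.2 sin 62.6° = 31.1×9.81×4.1 cos 62.6° + 74.2×9.81×4.7 cos 62.6° → N_wall = 295.33 N.
ΣF_x = 0: f_floor = N_wall = 295.33 N.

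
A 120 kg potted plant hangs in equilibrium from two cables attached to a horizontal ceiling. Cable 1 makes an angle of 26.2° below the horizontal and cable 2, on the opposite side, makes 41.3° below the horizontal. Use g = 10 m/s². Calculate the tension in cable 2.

T_2 ≈ 1170 N

Weight W = 120 × 10 = 1200 N acts straight down.
Horizontal: T_1 cos 26.2° = T_2 cos 41.3°  →  T_1 = 0.8373 T_2.
Vertical: T_1 sin 26.2° + T_2 sin 41.3° = 1200.
Substituting the horizontal relation into the vertical equation gives 1.03 T_2 = 1200, so T_2 = 1165 N.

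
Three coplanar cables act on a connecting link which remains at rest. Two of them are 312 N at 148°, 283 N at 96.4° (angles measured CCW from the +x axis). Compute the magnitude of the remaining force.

F ≈ 536 N

Sum the known components: ΣF_x = -296.1 N, ΣF_y = 446.6 N.
For equilibrium the remaining force must supply (−ΣF_x, −ΣF_y) = (296.1, -446.6) N.
Magnitude = √((296.1)² + (-446.6)²) = 535.8 N; direction = atan2(-446.6, 296.1) = 303.5°.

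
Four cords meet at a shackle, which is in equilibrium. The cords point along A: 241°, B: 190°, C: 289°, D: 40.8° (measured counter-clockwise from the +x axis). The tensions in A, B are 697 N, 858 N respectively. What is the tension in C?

T_C ≈ 214 N

Resolve: ΣF_x = 697 cos 241° + 858 cos 190° + T_C cos 289° + T_D cos 40.8° = 0.
        ΣF_y = 697 sin 241° + 858 sin 190° + T_C sin 289° + T_D sin 40.8° = 0.
The known terms sum to (-1183, -758.6) N, so 0.3256 T_C + 0.7570 T_D = 1183 and -0.9455 T_C + 0.6534 T_D = 758.6.
Solving simultaneously: T_C = 214 N, T_D = 1471 N.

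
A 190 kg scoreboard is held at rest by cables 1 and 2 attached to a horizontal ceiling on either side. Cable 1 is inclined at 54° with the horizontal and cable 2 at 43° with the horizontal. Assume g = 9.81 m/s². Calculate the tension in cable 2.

T_2 ≈ 1100 N

Weight W = 190 × 9.81 = 1864 N acts straight down.
Horizontal: T_1 cos 54° = T_2 cos 43°  →  T_1 = 1.244 T_2.
Vertical: T_1 sin 54° + T_2 sin 43° = 1864.
Substituting the horizontal relation into the vertical equation gives 1.689 T_2 = 1864, so T_2 = 1104 N.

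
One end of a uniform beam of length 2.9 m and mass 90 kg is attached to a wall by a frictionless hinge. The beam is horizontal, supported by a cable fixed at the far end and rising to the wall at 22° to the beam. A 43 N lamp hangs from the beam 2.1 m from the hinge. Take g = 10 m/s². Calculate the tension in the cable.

Take torques about the hinge: T sin 22° · 2.9 = 90×10×1.45 + 43×2.1 = 1395.3 N·m.
So T = 1395.3 / (0.3746 × 2.9) = 1284.4 N.

T ≈ 1280 N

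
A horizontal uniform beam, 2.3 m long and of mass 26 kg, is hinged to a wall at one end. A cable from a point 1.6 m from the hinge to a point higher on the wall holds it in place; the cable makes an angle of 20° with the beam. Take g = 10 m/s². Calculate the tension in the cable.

Take torques about the hinge: T sin 20° · 1.6 = 26×10×1.15 = 299 N·m.
So T = 299 / (0.3420 × 1.6) = 546.39 N.

T ≈ 546 N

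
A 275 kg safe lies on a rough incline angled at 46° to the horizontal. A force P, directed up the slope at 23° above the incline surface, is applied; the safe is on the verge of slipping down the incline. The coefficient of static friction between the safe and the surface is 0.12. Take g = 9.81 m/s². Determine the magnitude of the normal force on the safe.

N ≈ 1110 N

On the verge of sliding down the incline, friction equals μN and acts up the slope.
Perpendicular: N + P sin 23° = W cos 46° = 1874 N.
Along incline: P cos 23° + μN = W sin 46° with W sin 46° = 1941 N.
Solving the pair for P and N: P = 1964 N, N = 1107 N (and f = μN = 132.8 N).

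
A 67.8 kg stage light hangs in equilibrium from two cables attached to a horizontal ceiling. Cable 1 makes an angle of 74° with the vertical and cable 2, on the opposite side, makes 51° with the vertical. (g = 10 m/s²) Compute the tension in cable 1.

T_1 ≈ 643 N

Angles from the horizontal: cable 1 is 90° − 74° = 16°, cable 2 is 90° − 51° = 39°.
Weight W = 67.8 × 10 = 678 N acts straight down.
Horizontal: T_1 cos 16° = T_2 cos 39°  →  T_2 = 1.237 T_1.
Vertical: T_1 sin 16° + T_2 sin 39° = 678.
Substituting the horizontal relation into the vertical equation gives 1.054 T_1 = 678, so T_1 = 643.2 N.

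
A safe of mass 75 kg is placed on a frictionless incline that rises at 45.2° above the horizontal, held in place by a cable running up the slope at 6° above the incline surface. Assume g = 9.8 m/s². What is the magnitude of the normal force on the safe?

Take axes along and perpendicular to the incline. Weight components: W sin 45.2° = 521.5 N down-slope, W cos 45.2° = 517.9 N into the surface.
Along incline: T cos 6° = W sin 45.2° → T = 524.4 N.
Perpendicular: N = W cos 45.2° − T sin 6° = 463.1 N.

N ≈ 463 N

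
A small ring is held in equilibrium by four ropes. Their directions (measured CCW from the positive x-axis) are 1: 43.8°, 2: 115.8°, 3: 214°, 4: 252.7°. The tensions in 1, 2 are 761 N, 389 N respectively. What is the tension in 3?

Resolve: ΣF_x = 761 cos 43.8° + 389 cos 115.8° + T_3 cos 214° + T_4 cos 252.7° = 0.
        ΣF_y = 761 sin 43.8° + 389 sin 115.8° + T_3 sin 214° + T_4 sin 252.7° = 0.
The known terms sum to (380, 876.9) N, so -0.8290 T_3 − 0.2974 T_4 = -380 and -0.5592 T_3 − 0.9548 T_4 = -876.9.
Solving simultaneously: T_3 = 163.1 N, T_4 = 823 N.

T_3 ≈ 163 N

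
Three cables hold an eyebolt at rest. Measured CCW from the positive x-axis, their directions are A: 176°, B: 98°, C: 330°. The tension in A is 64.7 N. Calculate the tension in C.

T_C ≈ 80.3 N

Resolve: ΣF_x = 64.7 cos 176° + T_B cos 98° + T_C cos 330° = 0.
        ΣF_y = 64.7 sin 176° + T_B sin 98° + T_C sin 330° = 0.
The known terms sum to (-64.54, 4.513) N, so -0.1392 T_B + 0.8660 T_C = 64.54 and 0.9903 T_B − 0.5000 T_C = -4.513.
Solving simultaneously: T_B = 35.99 N, T_C = 80.31 N.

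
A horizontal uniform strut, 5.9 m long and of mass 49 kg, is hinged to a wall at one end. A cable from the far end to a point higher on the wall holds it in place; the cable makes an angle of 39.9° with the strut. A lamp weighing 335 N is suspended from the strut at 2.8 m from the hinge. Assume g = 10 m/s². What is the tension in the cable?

Take torques about the hinge: T sin 39.9° · 5.9 = 49×10×2.95 + 335×2.8 = 2383.5 N·m.
So T = 2383.5 / (0.6414 × 5.9) = 629.8 N.

T ≈ 630 N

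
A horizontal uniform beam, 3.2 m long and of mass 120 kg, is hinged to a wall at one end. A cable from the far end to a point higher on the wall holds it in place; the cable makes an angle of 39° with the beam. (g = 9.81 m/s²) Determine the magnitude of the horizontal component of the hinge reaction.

H_x ≈ 727 N

Take torques about the hinge: T sin 39° · 3.2 = 120×9.81×1.6 = 1883.5 N·m.
So T = 1883.5 / (0.6293 × 3.2) = 935.29 N.
ΣF_x = 0: H_x = T cos 39° = 726.86 N.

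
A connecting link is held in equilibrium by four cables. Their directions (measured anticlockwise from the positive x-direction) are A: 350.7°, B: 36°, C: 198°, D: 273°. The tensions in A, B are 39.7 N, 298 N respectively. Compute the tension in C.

T_C ≈ 299 N

Resolve: ΣF_x = 39.7 cos 350.7° + 298 cos 36° + T_C cos 198° + T_D cos 273° = 0.
        ΣF_y = 39.7 sin 350.7° + 298 sin 36° + T_C sin 198° + T_D sin 273° = 0.
The known terms sum to (280.3, 168.7) N, so -0.9511 T_C + 0.0523 T_D = -280.3 and -0.3090 T_C − 0.9986 T_D = -168.7.
Solving simultaneously: T_C = 298.9 N, T_D = 76.48 N.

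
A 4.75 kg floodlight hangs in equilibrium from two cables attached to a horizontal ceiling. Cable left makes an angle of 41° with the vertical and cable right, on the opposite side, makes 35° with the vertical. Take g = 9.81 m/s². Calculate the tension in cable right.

T_right ≈ 31.5 N

Angles from the horizontal: cable left is 90° − 41° = 49°, cable right is 90° − 35° = 55°.
Weight W = 4.75 × 9.81 = 46.6 N acts straight down.
Horizontal: T_left cos 49° = T_right cos 55°  →  T_left = 0.8743 T_right.
Vertical: T_left sin 49° + T_right sin 55° = 46.6.
Substituting the horizontal relation into the vertical equation gives 1.479 T_right = 46.6, so T_right = 31.51 N.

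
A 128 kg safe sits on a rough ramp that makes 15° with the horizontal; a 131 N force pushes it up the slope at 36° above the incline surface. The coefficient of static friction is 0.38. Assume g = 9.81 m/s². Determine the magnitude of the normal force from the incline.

N ≈ 1140 N

Axes along / perpendicular to the incline. W sin 15° = 325 N down-slope; W cos 15° = 1213 N into the surface.
Perpendicular: N = W cos 15° − P sin 36° = 1213 − 77 = 1136 N.
Along incline: P cos 36° + f = W sin 15° (friction acts up-slope) → f = 325 − 106 = 219 N.
|f| = 219 N ≤ μN = 431.6 N, so the safe is indeed static.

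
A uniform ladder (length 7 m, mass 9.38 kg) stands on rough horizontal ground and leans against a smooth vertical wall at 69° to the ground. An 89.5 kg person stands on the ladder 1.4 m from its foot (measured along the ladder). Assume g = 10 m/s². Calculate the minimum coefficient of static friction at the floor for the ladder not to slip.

μ_min ≈ 0.0877

ΣF_y = 0: N_floor = 9.38×10 + 89.5×10 = 988.8 N.
Torques about the foot: N_wall · 7 sin 69° = 9.38×10×3.5 cos 69° + 89.5×10×1.4 cos 69° → N_wall = 86.715 N.
ΣF_x = 0: f_floor = N_wall = 86.715 N.
μ_min = f_floor / N_floor = 86.715 / 988.8 = 0.0877.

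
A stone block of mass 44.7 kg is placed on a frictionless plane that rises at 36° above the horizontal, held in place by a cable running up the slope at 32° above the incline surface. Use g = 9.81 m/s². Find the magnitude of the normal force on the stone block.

Take axes along and perpendicular to the incline. Weight components: W sin 36° = 257.7 N down-slope, W cos 36° = 354.8 N into the surface.
Along incline: T cos 32° = W sin 36° → T = 303.9 N.
Perpendicular: N = W cos 36° − T sin 32° = 193.7 N.

N ≈ 194 N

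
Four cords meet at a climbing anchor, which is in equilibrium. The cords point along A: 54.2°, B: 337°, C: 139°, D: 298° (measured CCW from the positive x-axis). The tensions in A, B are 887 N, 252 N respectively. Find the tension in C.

T_C ≈ 2660 N

Resolve: ΣF_x = 887 cos 54.2° + 252 cos 337° + T_C cos 139° + T_D cos 298° = 0.
        ΣF_y = 887 sin 54.2° + 252 sin 337° + T_C sin 139° + T_D sin 298° = 0.
The known terms sum to (750.8, 620.9) N, so -0.7547 T_C + 0.4695 T_D = -750.8 and 0.6561 T_C − 0.8829 T_D = -620.9.
Solving simultaneously: T_C = 2663 N, T_D = 2682 N.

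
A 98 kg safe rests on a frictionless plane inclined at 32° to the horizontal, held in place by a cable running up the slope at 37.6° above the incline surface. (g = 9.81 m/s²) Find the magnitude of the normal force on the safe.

Take axes along and perpendicular to the incline. Weight components: W sin 32° = 509.5 N down-slope, W cos 32° = 815.3 N into the surface.
Along incline: T cos 37.6° = W sin 32° → T = 643 N.
Perpendicular: N = W cos 32° − T sin 37.6° = 423 N.

N ≈ 423 N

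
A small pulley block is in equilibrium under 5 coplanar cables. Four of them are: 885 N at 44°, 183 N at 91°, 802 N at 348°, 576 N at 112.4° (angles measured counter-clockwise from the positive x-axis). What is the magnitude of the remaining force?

Sum the known components: ΣF_x = 1198 N, ΣF_y = 1164 N.
For equilibrium the remaining force must supply (−ΣF_x, −ΣF_y) = (-1198, -1164) N.
Magnitude = √((-1198)² + (-1164)²) = 1670 N; direction = atan2(-1164, -1198) = 224.2°.

F ≈ 1670 N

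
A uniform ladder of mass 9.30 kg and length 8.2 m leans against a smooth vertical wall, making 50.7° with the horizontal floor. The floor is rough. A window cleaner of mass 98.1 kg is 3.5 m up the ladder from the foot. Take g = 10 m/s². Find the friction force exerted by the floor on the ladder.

Torques about the foot: N_wall · 8.2 sin 50.7° = 9.30×10×4.1 cos 50.7° + 98.1×10×3.5 cos 50.7° → N_wall = 380.78 N.
ΣF_x = 0: f_floor = N_wall = 380.78 N.

f ≈ 381 N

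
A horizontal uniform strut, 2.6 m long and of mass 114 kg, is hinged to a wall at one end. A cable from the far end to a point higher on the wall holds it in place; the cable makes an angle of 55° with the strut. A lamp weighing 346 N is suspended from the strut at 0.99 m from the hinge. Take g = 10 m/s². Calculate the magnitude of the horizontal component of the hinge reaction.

Take torques about the hinge: T sin 55° · 2.6 = 114×10×1.3 + 346×0.99 = 1824.5 N·m.
So T = 1824.5 / (0.8192 × 2.6) = 856.67 N.
ΣF_x = 0: H_x = T cos 55° = 491.37 N.

H_x ≈ 491 N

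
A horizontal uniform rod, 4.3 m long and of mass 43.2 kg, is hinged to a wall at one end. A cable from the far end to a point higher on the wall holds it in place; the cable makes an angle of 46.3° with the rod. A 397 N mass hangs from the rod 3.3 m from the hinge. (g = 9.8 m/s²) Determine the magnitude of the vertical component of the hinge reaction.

Take torques about the hinge: T sin 46.3° · 4.3 = 43.2×9.8×2.15 + 397×3.3 = 2220.3 N·m.
So T = 2220.3 / (0.7230 × 4.3) = 714.22 N.
ΣF_y = 0: H_y = (43.2×9.8 + 397) − T sin 46.3° = 820.36 − 516.35 = 304.01 N.

|H_y| ≈ 304 N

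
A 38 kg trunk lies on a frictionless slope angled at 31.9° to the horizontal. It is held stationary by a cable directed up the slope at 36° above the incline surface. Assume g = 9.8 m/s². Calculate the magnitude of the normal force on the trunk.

Take axes along and perpendicular to the incline. Weight components: W sin 31.9° = 196.8 N down-slope, W cos 31.9° = 316.2 N into the surface.
Along incline: T cos 36° = W sin 31.9° → T = 243.2 N.
Perpendicular: N = W cos 31.9° − T sin 36° = 173.2 N.

N ≈ 173 N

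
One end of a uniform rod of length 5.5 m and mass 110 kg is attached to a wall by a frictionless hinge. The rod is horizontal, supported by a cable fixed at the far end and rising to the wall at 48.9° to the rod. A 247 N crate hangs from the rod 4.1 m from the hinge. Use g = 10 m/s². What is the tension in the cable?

Take torques about the hinge: T sin 48.9° · 5.5 = 110×10×2.75 + 247×4.1 = 4037.7 N·m.
So T = 4037.7 / (0.7536 × 5.5) = 974.21 N.

T ≈ 974 N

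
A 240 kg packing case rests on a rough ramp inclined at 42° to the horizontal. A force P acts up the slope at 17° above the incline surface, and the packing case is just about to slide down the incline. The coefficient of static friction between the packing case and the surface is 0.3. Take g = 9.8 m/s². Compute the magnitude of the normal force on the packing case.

N ≈ 1390 N

On the verge of sliding down the incline, friction equals μN and acts up the slope.
Perpendicular: N + P sin 17° = W cos 42° = 1748 N.
Along incline: P cos 17° + μN = W sin 42° with W sin 42° = 1574 N.
Solving the pair for P and N: P = 1208 N, N = 1395 N (and f = μN = 418.4 N).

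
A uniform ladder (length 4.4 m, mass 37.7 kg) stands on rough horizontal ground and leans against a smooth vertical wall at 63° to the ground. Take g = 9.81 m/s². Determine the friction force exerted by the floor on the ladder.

Torques about the foot: N_wall · 4.4 sin 63° = 37.7×9.81×2.2 cos 63° → N_wall = 94.221 N.
ΣF_x = 0: f_floor = N_wall = 94.221 N.

f ≈ 94.2 N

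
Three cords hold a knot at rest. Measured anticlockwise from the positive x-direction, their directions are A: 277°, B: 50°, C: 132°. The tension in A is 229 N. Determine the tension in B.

T_B ≈ 133 N

Resolve: ΣF_x = 229 cos 277° + T_B cos 50° + T_C cos 132° = 0.
        ΣF_y = 229 sin 277° + T_B sin 50° + T_C sin 132° = 0.
The known terms sum to (27.91, -227.3) N, so 0.6428 T_B − 0.6691 T_C = -27.91 and 0.7660 T_B + 0.7431 T_C = 227.3.
Solving simultaneously: T_B = 132.6 N, T_C = 169.1 N.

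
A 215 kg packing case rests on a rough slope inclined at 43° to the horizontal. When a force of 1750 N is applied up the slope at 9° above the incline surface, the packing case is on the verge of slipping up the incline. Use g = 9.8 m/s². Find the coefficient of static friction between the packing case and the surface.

On the verge of sliding up the incline, friction is at its maximum μN and acts down the slope.
Perpendicular to incline: N = W cos 43° − P sin 9° = 1541 − 273.8 = 1267 N.
Along incline: P cos 9° − μN = W sin 43° → μ = −(W sin 43° − P cos 9°) / N = 0.23.

μ ≈ 0.230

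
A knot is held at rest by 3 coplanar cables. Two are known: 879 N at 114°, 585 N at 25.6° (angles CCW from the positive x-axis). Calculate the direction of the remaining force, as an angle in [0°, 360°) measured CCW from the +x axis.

Sum the known components: ΣF_x = 170.1 N, ΣF_y = 1056 N.
For equilibrium the remaining force must supply (−ΣF_x, −ΣF_y) = (-170.1, -1056) N.
Magnitude = √((-170.1)² + (-1056)²) = 1069 N; direction = atan2(-1056, -170.1) = 260.9°.

θ ≈ 261°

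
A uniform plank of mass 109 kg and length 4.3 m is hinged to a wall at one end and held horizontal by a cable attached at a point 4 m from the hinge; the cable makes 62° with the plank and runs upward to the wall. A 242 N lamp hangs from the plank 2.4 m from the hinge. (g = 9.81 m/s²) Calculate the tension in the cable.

T ≈ 815 N

Take torques about the hinge: T sin 62° · 4 = 109×9.81×2.15 + 242×2.4 = 2879.8 N·m.
So T = 2879.8 / (0.8829 × 4) = 815.39 N.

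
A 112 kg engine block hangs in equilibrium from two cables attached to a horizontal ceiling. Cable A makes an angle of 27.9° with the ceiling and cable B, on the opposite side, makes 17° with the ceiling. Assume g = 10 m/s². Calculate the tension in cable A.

Weight W = 112 × 10 = 1120 N acts straight down.
Horizontal: T_A cos 27.9° = T_B cos 17°  →  T_B = 0.9241 T_A.
Vertical: T_A sin 27.9° + T_B sin 17° = 1120.
Substituting the horizontal relation into the vertical equation gives 0.7381 T_A = 1120, so T_A = 1517 N.

T_A ≈ 1520 N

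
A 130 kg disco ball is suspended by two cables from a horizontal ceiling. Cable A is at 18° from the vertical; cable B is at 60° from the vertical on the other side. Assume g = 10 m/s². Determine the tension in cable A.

T_A ≈ 1150 N

Angles from the horizontal: cable A is 90° − 18° = 72°, cable B is 90° − 60° = 30°.
Weight W = 130 × 10 = 1300 N acts straight down.
Horizontal: T_A cos 72° = T_B cos 30°  →  T_B = 0.3568 T_A.
Vertical: T_A sin 72° + T_B sin 30° = 1300.
Substituting the horizontal relation into the vertical equation gives 1.129 T_A = 1300, so T_A = 1151 N.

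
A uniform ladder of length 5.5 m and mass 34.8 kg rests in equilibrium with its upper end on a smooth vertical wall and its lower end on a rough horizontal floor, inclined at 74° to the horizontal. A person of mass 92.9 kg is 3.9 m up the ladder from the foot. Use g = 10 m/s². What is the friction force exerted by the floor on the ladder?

f ≈ 239 N

Torques about the foot: N_wall · 5.5 sin 74° = 34.8×10×2.75 cos 74° + 92.9×10×3.9 cos 74° → N_wall = 238.79 N.
ΣF_x = 0: f_floor = N_wall = 238.79 N.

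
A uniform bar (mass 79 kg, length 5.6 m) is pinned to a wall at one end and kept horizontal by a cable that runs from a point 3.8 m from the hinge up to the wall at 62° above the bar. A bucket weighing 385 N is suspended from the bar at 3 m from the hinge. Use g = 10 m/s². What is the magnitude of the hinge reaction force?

|H| ≈ 553 N

Take torques about the hinge: T sin 62° · 3.8 = 79×10×2.8 + 385×3 = 3367 N·m.
So T = 3367 / (0.8829 × 3.8) = 1003.5 N.
ΣF_x = 0: H_x = T cos 62° = 471.12 N.
ΣF_y = 0: H_y = (79×10 + 385) − T sin 62° = 1175 − 886.05 = 288.95 N.
|H| = √(H_x² + H_y²) = √((471.12)² + (288.95)²) = 552.67 N.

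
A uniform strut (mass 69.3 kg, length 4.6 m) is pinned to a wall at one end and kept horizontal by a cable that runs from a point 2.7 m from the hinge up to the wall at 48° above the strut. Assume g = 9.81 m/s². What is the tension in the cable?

Take torques about the hinge: T sin 48° · 2.7 = 69.3×9.81×2.3 = 1563.6 N·m.
So T = 1563.6 / (0.7431 × 2.7) = 779.28 N.

T ≈ 779 N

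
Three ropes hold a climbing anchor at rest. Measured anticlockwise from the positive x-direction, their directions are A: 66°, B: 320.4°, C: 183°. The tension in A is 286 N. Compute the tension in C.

Resolve: ΣF_x = 286 cos 66° + T_B cos 320.4° + T_C cos 183° = 0.
        ΣF_y = 286 sin 66° + T_B sin 320.4° + T_C sin 183° = 0.
The known terms sum to (116.3, 261.3) N, so 0.7705 T_B − 0.9986 T_C = -116.3 and -0.6374 T_B − 0.0523 T_C = -261.3.
Solving simultaneously: T_B = 376.5 N, T_C = 407 N.

T_C ≈ 407 N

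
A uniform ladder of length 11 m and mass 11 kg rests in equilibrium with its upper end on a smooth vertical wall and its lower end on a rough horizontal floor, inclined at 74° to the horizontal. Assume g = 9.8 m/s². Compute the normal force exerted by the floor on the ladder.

ΣF_y = 0: N_floor = 11×9.8 = 107.8 N.

N_floor ≈ 108 N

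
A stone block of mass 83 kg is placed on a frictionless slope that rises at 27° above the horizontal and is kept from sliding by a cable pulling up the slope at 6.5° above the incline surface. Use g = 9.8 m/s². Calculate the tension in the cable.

T ≈ 372 N

Take axes along and perpendicular to the incline. Weight components: W sin 27° = 369.3 N down-slope, W cos 27° = 724.7 N into the surface.
Along incline: T cos 6.5° = W sin 27° → T = 371.7 N.
Perpendicular: N = W cos 27° − T sin 6.5° = 682.7 N.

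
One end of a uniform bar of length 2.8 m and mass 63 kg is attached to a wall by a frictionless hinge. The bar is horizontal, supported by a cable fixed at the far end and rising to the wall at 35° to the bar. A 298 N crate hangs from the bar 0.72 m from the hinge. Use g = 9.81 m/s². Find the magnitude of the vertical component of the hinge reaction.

Take torques about the hinge: T sin 35° · 2.8 = 63×9.81×1.4 + 298×0.72 = 1079.8 N·m.
So T = 1079.8 / (0.5736 × 2.8) = 672.35 N.
ΣF_y = 0: H_y = (63×9.81 + 298) − T sin 35° = 916.03 − 385.64 = 530.39 N.

|H_y| ≈ 530 N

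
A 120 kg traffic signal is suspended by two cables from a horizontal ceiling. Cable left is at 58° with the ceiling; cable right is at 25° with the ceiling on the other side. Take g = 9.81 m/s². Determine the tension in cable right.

T_right ≈ 629 N

Weight W = 120 × 9.81 = 1177 N acts straight down.
Horizontal: T_left cos 58° = T_right cos 25°  →  T_left = 1.71 T_right.
Vertical: T_left sin 58° + T_right sin 25° = 1177.
Substituting the horizontal relation into the vertical equation gives 1.873 T_right = 1177, so T_right = 628.5 N.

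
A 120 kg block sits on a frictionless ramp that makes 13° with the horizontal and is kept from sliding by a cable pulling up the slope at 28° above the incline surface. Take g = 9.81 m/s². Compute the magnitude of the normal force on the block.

N ≈ 1010 N

Take axes along and perpendicular to the incline. Weight components: W sin 13° = 264.8 N down-slope, W cos 13° = 1147 N into the surface.
Along incline: T cos 28° = W sin 13° → T = 299.9 N.
Perpendicular: N = W cos 13° − T sin 28° = 1006 N.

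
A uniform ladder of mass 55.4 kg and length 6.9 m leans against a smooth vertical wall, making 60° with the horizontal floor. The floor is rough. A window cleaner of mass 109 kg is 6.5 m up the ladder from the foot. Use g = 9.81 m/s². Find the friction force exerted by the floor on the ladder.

Torques about the foot: N_wall · 6.9 sin 60° = 55.4×9.81×3.45 cos 60° + 109×9.81×6.5 cos 60° → N_wall = 738.45 N.
ΣF_x = 0: f_floor = N_wall = 738.45 N.

f ≈ 738 N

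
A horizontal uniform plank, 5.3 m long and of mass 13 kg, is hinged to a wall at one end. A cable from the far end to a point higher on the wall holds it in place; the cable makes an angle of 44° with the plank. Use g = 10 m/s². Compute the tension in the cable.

T ≈ 93.6 N

Take torques about the hinge: T sin 44° · 5.3 = 13×10×2.65 = 344.5 N·m.
So T = 344.5 / (0.6947 × 5.3) = 93.571 N.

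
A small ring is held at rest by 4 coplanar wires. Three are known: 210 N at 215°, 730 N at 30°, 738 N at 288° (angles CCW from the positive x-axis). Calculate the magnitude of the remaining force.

F ≈ 826 N

Sum the known components: ΣF_x = 688.2 N, ΣF_y = -457.3 N.
For equilibrium the remaining force must supply (−ΣF_x, −ΣF_y) = (-688.2, 457.3) N.
Magnitude = √((-688.2)² + (457.3)²) = 826.3 N; direction = atan2(457.3, -688.2) = 146.4°.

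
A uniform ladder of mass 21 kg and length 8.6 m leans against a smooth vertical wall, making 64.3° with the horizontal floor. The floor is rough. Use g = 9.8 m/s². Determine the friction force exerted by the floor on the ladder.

f ≈ 49.5 N

Torques about the foot: N_wall · 8.6 sin 64.3° = 21×9.8×4.3 cos 64.3° → N_wall = 49.522 N.
ΣF_x = 0: f_floor = N_wall = 49.522 N.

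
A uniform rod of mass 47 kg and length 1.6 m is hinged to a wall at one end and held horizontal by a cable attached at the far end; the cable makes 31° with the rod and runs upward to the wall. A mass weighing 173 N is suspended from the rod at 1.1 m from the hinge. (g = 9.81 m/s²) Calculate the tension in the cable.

Take torques about the hinge: T sin 31° · 1.6 = 47×9.81×0.8 + 173×1.1 = 559.16 N·m.
So T = 559.16 / (0.5150 × 1.6) = 678.54 N.

T ≈ 679 N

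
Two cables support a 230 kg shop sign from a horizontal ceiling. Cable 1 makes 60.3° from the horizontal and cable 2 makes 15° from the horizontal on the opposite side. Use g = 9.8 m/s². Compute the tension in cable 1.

T_1 ≈ 2250 N

Weight W = 230 × 9.8 = 2254 N acts straight down.
Horizontal: T_1 cos 60.3° = T_2 cos 15°  →  T_2 = 0.5129 T_1.
Vertical: T_1 sin 60.3° + T_2 sin 15° = 2254.
Substituting the horizontal relation into the vertical equation gives 1.001 T_1 = 2254, so T_1 = 2251 N.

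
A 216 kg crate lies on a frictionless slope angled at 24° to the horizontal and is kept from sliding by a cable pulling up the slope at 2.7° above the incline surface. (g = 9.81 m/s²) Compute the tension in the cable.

Take axes along and perpendicular to the incline. Weight components: W sin 24° = 861.9 N down-slope, W cos 24° = 1936 N into the surface.
Along incline: T cos 2.7° = W sin 24° → T = 862.8 N.
Perpendicular: N = W cos 24° − T sin 2.7° = 1895 N.

T ≈ 863 N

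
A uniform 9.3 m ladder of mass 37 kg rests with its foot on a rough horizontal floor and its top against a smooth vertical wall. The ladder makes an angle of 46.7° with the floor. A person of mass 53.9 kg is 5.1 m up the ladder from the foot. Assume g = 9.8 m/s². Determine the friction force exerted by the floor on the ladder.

Torques about the foot: N_wall · 9.3 sin 46.7° = 37×9.8×4.65 cos 46.7° + 53.9×9.8×5.1 cos 46.7° → N_wall = 443.82 N.
ΣF_x = 0: f_floor = N_wall = 443.82 N.

f ≈ 444 N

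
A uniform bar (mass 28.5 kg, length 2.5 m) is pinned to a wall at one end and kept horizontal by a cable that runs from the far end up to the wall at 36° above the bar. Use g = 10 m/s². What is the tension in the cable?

Take torques about the hinge: T sin 36° · 2.5 = 28.5×10×1.25 = 356.25 N·m.
So T = 356.25 / (0.5878 × 2.5) = 242.44 N.

T ≈ 242 N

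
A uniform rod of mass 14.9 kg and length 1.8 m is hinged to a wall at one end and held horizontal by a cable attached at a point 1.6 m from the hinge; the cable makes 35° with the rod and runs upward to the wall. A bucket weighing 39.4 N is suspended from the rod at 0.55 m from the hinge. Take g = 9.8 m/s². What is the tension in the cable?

Take torques about the hinge: T sin 35° · 1.6 = 14.9×9.8×0.9 + 39.4×0.55 = 153.09 N·m.
So T = 153.09 / (0.5736 × 1.6) = 166.81 N.

T ≈ 167 N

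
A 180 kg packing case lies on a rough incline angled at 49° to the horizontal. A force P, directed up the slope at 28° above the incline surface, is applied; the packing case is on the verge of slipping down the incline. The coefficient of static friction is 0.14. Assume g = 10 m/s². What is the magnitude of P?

On the verge of sliding down the incline, friction equals μN and acts up the slope.
Perpendicular: N + P sin 28° = W cos 49° = 1181 N.
Along incline: P cos 28° + μN = W sin 49° with W sin 49° = 1358 N.
Solving the pair for P and N: P = 1460 N, N = 495.5 N (and f = μN = 69.37 N).

P ≈ 1460 N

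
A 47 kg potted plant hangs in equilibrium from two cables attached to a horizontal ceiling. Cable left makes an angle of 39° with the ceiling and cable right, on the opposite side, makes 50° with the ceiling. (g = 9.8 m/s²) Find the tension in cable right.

Weight W = 47 × 9.8 = 460.6 N acts straight down.
Horizontal: T_left cos 39° = T_right cos 50°  →  T_left = 0.8271 T_right.
Vertical: T_left sin 39° + T_right sin 50° = 460.6.
Substituting the horizontal relation into the vertical equation gives 1.287 T_right = 460.6, so T_right = 358 N.

T_right ≈ 358 N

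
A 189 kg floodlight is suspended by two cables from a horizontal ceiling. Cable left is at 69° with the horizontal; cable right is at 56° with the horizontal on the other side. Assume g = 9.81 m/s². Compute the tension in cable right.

T_right ≈ 811 N

Weight W = 189 × 9.81 = 1854 N acts straight down.
Horizontal: T_left cos 69° = T_right cos 56°  →  T_left = 1.56 T_right.
Vertical: T_left sin 69° + T_right sin 56° = 1854.
Substituting the horizontal relation into the vertical equation gives 2.286 T_right = 1854, so T_right = 811.1 N.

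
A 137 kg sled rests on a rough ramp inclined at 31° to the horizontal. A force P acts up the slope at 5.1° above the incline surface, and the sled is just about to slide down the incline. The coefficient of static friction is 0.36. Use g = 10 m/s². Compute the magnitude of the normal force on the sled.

N ≈ 1150 N

On the verge of sliding down the incline, friction equals μN and acts up the slope.
Perpendicular: N + P sin 5.1° = W cos 31° = 1174 N.
Along incline: P cos 5.1° + μN = W sin 31° with W sin 31° = 705.6 N.
Solving the pair for P and N: P = 293.4 N, N = 1148 N (and f = μN = 413.4 N).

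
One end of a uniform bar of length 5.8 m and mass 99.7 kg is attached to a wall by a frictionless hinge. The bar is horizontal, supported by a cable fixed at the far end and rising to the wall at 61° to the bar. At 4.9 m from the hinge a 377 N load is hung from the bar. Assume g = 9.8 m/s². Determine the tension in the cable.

T ≈ 923 N

Take torques about the hinge: T sin 61° · 5.8 = 99.7×9.8×2.9 + 377×4.9 = 4680.8 N·m.
So T = 4680.8 / (0.8746 × 5.8) = 922.72 N.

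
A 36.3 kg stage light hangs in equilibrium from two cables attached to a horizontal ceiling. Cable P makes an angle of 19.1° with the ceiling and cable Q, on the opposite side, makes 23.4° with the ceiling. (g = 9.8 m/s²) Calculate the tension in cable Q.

T_Q ≈ 498 N

Weight W = 36.3 × 9.8 = 355.7 N acts straight down.
Horizontal: T_P cos 19.1° = T_Q cos 23.4°  →  T_P = 0.9712 T_Q.
Vertical: T_P sin 19.1° + T_Q sin 23.4° = 355.7.
Substituting the horizontal relation into the vertical equation gives 0.7149 T_Q = 355.7, so T_Q = 497.6 N.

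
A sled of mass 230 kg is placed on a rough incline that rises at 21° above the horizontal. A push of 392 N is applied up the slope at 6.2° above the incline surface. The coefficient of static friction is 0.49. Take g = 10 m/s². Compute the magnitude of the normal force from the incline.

N ≈ 2100 N

Axes along / perpendicular to the incline. W sin 21° = 824.2 N down-slope; W cos 21° = 2147 N into the surface.
Perpendicular: N = W cos 21° − P sin 6.2° = 2147 − 42.34 = 2105 N.
Along incline: P cos 6.2° + f = W sin 21° (friction acts up-slope) → f = 824.2 − 389.7 = 434.5 N.
|f| = 434.5 N ≤ μN = 1031 N, so the sled is indeed static.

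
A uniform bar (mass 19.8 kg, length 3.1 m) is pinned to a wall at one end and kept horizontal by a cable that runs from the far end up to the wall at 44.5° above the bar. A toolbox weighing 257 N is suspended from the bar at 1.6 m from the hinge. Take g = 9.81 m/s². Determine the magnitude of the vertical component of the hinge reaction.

|H_y| ≈ 221 N

Take torques about the hinge: T sin 44.5° · 3.1 = 19.8×9.81×1.55 + 257×1.6 = 712.27 N·m.
So T = 712.27 / (0.7009 × 3.1) = 327.81 N.
ΣF_y = 0: H_y = (19.8×9.81 + 257) − T sin 44.5° = 451.24 − 229.76 = 221.47 N.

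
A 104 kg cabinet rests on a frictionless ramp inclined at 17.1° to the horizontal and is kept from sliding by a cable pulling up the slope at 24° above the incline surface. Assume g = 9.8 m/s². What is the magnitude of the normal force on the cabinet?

Take axes along and perpendicular to the incline. Weight components: W sin 17.1° = 299.7 N down-slope, W cos 17.1° = 974.1 N into the surface.
Along incline: T cos 24° = W sin 17.1° → T = 328 N.
Perpendicular: N = W cos 17.1° − T sin 24° = 840.7 N.

N ≈ 841 N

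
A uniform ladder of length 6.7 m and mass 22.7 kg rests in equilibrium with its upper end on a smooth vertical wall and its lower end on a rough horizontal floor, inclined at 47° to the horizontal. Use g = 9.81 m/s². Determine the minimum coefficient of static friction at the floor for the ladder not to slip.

ΣF_y = 0: N_floor = 22.7×9.81 = 222.69 N.
Torques about the foot: N_wall · 6.7 sin 47° = 22.7×9.81×3.35 cos 47° → N_wall = 103.83 N.
ΣF_x = 0: f_floor = N_wall = 103.83 N.
μ_min = f_floor / N_floor = 103.83 / 222.69 = 0.4663.

μ_min ≈ 0.466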